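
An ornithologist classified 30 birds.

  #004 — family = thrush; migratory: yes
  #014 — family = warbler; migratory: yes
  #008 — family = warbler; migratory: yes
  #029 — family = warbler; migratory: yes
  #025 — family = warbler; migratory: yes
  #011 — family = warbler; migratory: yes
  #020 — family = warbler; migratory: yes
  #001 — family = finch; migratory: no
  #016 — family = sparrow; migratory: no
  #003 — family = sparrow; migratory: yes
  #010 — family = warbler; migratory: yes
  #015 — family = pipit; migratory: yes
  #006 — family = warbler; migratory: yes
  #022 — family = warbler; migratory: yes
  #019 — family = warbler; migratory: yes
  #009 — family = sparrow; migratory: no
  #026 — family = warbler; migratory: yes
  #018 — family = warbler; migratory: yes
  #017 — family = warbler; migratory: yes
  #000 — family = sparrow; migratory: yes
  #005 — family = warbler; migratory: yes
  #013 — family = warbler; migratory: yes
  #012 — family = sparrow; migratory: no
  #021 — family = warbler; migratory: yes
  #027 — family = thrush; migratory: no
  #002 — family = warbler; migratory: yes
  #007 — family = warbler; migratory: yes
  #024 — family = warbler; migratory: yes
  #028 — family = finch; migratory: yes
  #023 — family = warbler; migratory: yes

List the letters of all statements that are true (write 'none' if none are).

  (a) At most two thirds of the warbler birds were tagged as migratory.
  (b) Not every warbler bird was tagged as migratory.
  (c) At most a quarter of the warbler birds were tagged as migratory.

none

|A| = 20, |A ∩ B| = 20, |A ∖ B| = 0.
(a) |A ∩ B| / |A| ≤ 2/3: fails.
(b) A ⊄ B (|A ∖ B| ≥ 1): fails.
(c) |A ∩ B| / |A| ≤ 1/4: fails.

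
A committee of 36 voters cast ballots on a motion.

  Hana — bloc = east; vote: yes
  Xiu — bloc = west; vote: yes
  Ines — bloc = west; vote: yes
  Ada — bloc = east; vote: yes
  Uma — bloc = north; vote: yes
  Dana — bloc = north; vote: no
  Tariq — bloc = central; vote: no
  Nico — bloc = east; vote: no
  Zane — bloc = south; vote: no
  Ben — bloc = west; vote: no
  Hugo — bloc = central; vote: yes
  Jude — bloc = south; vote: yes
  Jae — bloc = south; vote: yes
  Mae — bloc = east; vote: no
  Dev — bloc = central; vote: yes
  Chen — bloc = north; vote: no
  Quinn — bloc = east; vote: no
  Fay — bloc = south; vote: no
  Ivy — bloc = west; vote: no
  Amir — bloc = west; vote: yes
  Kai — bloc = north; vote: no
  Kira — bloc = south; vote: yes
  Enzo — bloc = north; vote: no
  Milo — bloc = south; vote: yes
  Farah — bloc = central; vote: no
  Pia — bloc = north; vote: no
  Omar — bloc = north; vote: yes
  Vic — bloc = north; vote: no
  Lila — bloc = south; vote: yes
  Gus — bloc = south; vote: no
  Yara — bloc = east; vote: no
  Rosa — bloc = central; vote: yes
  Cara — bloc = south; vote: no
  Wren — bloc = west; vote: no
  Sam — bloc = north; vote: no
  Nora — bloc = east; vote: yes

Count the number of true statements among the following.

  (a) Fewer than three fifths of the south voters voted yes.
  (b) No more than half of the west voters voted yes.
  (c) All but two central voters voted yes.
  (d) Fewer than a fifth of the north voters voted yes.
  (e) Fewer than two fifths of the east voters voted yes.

3

(a) south: |A| = 9, |A ∩ B| = 5; needs |A ∩ B| / |A| < 3/5 — true.
(b) west: |A| = 6, |A ∩ B| = 3; needs |A ∩ B| ≤ |A ∖ B| — true.
(c) central: |A| = 5, |A ∩ B| = 3; needs |A ∖ B| = 2 — true.
(d) north: |A| = 9, |A ∩ B| = 2; needs |A ∩ B| / |A| < 1/5 — false.
(e) east: |A| = 7, |A ∩ B| = 3; needs |A ∩ B| / |A| < 2/5 — false.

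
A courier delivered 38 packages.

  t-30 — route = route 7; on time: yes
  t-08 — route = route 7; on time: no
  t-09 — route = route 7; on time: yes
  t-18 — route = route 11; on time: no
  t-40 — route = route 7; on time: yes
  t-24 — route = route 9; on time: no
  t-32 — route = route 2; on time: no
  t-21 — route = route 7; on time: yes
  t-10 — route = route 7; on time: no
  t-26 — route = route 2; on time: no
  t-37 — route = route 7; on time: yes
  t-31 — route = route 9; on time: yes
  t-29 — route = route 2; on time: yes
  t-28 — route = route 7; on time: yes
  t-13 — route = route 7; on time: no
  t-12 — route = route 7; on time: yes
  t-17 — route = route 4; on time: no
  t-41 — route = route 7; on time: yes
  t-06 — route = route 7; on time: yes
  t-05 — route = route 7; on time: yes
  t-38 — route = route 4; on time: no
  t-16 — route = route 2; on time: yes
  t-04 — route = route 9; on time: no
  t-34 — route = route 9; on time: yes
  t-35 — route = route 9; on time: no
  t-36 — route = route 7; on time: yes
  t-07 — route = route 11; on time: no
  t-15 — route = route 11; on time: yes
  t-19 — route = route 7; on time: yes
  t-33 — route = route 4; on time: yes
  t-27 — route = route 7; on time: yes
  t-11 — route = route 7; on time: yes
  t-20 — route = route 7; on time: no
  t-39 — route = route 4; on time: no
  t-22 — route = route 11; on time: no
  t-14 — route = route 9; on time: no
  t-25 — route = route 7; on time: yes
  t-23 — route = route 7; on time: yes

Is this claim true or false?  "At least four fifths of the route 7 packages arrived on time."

'At least four fifths of the route 7 packages arrived on time' holds iff |A ∩ B| / |A| ≥ 4/5.
|A| = 20, |A ∩ B| = 16, |A ∖ B| = 4.
|A ∩ B|/|A| = 16/20, so the statement is true.

True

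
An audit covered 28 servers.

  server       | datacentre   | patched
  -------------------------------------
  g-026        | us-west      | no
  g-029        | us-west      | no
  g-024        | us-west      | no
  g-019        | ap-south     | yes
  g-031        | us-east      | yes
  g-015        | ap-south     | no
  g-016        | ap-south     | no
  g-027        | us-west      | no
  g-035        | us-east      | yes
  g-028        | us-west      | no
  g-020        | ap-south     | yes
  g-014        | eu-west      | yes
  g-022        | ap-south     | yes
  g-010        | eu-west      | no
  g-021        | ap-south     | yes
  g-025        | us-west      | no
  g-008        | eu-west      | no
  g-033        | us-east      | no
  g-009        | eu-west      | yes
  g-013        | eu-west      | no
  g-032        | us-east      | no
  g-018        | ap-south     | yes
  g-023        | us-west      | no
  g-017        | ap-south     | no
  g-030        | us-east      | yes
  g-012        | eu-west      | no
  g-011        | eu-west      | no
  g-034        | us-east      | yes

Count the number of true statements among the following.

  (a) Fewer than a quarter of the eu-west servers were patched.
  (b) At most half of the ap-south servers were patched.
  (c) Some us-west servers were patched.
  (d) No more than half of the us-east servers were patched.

0

(a) eu-west: |A| = 7, |A ∩ B| = 2; needs |A ∩ B| / |A| < 1/4 — false.
(b) ap-south: |A| = 8, |A ∩ B| = 5; needs |A ∩ B| ≤ |A ∖ B| — false.
(c) us-west: |A| = 7, |A ∩ B| = 0; needs A ∩ B ≠ ∅ (|A ∩ B| ≥ 1) — false.
(d) us-east: |A| = 6, |A ∩ B| = 4; needs |A ∩ B| ≤ |A ∖ B| — false.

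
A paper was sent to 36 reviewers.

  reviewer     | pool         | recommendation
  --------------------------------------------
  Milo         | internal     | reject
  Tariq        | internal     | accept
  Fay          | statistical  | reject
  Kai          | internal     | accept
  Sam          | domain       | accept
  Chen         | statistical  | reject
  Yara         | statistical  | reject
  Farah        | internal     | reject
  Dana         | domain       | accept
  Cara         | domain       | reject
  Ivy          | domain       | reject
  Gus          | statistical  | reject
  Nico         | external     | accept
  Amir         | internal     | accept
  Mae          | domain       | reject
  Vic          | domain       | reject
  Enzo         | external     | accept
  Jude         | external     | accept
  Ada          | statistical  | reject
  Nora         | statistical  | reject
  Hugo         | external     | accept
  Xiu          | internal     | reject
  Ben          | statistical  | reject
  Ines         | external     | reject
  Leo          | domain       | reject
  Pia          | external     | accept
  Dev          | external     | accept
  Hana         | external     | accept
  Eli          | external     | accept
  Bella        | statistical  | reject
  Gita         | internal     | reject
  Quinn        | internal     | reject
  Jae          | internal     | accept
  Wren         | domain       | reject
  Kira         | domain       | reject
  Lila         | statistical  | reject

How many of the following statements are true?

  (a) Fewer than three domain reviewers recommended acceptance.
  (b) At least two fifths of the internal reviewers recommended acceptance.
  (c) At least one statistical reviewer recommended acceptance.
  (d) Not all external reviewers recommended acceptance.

3

(a) domain: |A| = 9, |A ∩ B| = 2; needs |A ∩ B| < 3 — true.
(b) internal: |A| = 9, |A ∩ B| = 4; needs |A ∩ B| / |A| ≥ 2/5 — true.
(c) statistical: |A| = 9, |A ∩ B| = 0; needs A ∩ B ≠ ∅ (|A ∩ B| ≥ 1) — false.
(d) external: |A| = 9, |A ∩ B| = 8; needs A ⊄ B (|A ∖ B| ≥ 1) — true.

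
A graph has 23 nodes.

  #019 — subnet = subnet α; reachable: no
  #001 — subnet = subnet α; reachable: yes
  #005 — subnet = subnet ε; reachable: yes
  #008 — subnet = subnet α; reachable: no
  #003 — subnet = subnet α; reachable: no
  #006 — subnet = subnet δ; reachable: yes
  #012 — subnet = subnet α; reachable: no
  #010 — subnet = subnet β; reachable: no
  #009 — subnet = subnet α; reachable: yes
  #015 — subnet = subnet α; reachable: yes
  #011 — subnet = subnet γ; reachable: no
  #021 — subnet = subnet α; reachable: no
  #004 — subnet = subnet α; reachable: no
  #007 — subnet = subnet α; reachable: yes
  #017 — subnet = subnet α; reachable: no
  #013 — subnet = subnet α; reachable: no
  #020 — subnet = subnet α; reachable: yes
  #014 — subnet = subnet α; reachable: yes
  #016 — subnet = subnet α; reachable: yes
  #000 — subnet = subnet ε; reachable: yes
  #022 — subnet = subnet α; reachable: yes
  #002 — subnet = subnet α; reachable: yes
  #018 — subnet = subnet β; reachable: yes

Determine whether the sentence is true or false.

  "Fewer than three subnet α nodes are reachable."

False

The determiner here denotes the relation: |A ∩ B| < 3.
|A| = 17, |A ∩ B| = 9, |A ∖ B| = 8.
|A ∩ B| = 9, so the statement is false.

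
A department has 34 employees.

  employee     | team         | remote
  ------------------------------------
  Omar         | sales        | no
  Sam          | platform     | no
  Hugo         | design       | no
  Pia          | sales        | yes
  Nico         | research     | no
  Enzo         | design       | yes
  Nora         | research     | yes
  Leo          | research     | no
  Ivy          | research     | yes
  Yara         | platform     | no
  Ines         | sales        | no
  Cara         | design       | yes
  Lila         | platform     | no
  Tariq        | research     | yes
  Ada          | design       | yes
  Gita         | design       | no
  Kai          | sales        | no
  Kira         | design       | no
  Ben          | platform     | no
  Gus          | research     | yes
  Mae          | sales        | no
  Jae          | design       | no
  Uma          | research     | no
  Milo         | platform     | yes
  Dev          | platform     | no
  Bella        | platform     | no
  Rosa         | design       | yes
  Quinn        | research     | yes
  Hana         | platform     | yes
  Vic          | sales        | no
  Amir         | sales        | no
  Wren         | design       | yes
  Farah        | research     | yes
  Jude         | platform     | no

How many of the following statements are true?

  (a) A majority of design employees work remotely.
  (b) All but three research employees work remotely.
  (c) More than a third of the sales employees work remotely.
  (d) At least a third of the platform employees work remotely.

(a) design: |A| = 9, |A ∩ B| = 5; needs |A ∩ B| > |A ∖ B| — true.
(b) research: |A| = 9, |A ∩ B| = 6; needs |A ∖ B| = 3 — true.
(c) sales: |A| = 7, |A ∩ B| = 1; needs |A ∩ B| / |A| > 1/3 — false.
(d) platform: |A| = 9, |A ∩ B| = 2; needs |A ∩ B| / |A| ≥ 1/3 — false.

2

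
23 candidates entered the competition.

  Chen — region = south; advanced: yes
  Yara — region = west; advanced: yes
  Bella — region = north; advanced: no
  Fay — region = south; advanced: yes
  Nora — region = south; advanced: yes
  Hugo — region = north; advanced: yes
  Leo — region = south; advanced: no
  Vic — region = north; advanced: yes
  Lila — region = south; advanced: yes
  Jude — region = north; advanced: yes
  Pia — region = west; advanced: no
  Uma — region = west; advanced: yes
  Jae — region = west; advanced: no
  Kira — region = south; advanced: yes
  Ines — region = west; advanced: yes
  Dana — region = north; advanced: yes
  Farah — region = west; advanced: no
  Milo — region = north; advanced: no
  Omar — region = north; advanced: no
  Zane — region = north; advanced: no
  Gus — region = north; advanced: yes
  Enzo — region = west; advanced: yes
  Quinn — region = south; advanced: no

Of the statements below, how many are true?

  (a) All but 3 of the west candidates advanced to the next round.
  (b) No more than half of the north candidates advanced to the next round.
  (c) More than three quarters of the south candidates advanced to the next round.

1

(a) west: |A| = 7, |A ∩ B| = 4; needs |A ∖ B| = 3 — true.
(b) north: |A| = 9, |A ∩ B| = 5; needs |A ∩ B| ≤ |A ∖ B| — false.
(c) south: |A| = 7, |A ∩ B| = 5; needs |A ∩ B| / |A| > 3/4 — false.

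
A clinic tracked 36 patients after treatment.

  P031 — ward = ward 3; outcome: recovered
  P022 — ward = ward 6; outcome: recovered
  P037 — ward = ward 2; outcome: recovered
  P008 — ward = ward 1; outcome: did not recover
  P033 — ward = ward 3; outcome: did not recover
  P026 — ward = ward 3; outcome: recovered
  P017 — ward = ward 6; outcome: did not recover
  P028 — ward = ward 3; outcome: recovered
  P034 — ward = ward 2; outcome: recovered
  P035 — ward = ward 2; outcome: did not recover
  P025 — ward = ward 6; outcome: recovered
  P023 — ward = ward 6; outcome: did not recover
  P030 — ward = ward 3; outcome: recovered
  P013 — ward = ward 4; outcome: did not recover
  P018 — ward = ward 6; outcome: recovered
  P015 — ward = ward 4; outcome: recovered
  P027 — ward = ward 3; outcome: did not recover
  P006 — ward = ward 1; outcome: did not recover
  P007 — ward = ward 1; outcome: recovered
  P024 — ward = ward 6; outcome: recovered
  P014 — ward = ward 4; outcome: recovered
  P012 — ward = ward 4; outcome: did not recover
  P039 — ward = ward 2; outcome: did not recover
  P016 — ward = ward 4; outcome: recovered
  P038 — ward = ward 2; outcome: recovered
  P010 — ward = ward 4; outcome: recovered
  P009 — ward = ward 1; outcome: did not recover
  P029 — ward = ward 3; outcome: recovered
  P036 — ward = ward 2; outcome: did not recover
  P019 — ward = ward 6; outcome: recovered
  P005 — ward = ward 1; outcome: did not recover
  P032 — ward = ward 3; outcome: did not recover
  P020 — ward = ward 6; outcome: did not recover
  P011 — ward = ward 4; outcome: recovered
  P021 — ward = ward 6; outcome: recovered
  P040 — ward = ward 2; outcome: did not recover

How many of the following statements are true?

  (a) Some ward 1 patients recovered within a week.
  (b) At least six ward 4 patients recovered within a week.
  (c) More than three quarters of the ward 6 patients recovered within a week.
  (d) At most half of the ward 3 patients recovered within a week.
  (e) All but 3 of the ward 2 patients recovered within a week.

1

(a) ward 1: |A| = 5, |A ∩ B| = 1; needs A ∩ B ≠ ∅ (|A ∩ B| ≥ 1) — true.
(b) ward 4: |A| = 7, |A ∩ B| = 5; needs |A ∩ B| ≥ 6 — false.
(c) ward 6: |A| = 9, |A ∩ B| = 6; needs |A ∩ B| / |A| > 3/4 — false.
(d) ward 3: |A| = 8, |A ∩ B| = 5; needs |A ∩ B| ≤ |A ∖ B| — false.
(e) ward 2: |A| = 7, |A ∩ B| = 3; needs |A ∖ B| = 3 — false.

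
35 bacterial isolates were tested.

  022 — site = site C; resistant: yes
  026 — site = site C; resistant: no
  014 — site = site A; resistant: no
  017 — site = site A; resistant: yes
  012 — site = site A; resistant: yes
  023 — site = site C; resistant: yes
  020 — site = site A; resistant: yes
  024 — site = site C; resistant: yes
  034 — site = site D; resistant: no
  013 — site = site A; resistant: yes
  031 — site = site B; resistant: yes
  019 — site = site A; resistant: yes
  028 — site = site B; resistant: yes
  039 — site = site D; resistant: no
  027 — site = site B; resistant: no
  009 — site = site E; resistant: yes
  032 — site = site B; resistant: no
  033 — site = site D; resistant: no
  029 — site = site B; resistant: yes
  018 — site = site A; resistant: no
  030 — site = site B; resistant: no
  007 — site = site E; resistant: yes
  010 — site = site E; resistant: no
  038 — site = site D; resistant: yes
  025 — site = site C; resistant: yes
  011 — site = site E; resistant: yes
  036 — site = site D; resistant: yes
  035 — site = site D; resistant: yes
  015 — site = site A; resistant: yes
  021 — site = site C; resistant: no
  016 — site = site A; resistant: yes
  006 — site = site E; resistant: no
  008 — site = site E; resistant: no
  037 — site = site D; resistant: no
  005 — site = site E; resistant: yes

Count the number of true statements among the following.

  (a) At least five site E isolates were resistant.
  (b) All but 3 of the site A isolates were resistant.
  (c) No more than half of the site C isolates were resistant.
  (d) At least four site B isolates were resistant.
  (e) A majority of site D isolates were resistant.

0

(a) site E: |A| = 7, |A ∩ B| = 4; needs |A ∩ B| ≥ 5 — false.
(b) site A: |A| = 9, |A ∩ B| = 7; needs |A ∖ B| = 3 — false.
(c) site C: |A| = 6, |A ∩ B| = 4; needs |A ∩ B| ≤ |A ∖ B| — false.
(d) site B: |A| = 6, |A ∩ B| = 3; needs |A ∩ B| ≥ 4 — false.
(e) site D: |A| = 7, |A ∩ B| = 3; needs |A ∩ B| > |A ∖ B| — false.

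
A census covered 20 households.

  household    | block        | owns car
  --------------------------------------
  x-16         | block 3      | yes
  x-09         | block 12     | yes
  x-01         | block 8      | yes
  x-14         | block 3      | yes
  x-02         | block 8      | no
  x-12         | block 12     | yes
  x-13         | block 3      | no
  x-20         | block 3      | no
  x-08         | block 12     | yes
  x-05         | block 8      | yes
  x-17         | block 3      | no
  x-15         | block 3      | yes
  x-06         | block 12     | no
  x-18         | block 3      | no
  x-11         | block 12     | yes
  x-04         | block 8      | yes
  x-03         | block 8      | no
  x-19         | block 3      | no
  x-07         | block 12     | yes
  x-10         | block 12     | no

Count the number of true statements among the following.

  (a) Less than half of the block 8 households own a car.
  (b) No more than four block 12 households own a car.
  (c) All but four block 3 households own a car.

(a) block 8: |A| = 5, |A ∩ B| = 3; needs |A ∩ B| < |A ∖ B| — false.
(b) block 12: |A| = 7, |A ∩ B| = 5; needs |A ∩ B| ≤ 4 — false.
(c) block 3: |A| = 8, |A ∩ B| = 3; needs |A ∖ B| = 4 — false.

0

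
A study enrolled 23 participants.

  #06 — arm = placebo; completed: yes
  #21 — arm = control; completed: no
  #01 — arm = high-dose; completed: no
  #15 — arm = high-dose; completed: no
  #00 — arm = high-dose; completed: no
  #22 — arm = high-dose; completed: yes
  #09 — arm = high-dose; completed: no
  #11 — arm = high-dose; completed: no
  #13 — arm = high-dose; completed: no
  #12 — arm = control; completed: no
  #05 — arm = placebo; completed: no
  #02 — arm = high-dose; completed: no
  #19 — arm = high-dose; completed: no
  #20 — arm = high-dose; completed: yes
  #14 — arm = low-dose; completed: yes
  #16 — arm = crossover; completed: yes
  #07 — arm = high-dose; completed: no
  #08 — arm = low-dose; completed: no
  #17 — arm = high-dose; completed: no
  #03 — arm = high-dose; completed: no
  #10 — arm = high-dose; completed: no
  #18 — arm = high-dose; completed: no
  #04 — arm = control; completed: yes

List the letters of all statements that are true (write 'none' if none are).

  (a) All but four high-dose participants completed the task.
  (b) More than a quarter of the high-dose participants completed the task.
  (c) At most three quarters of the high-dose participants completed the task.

(c)

|A| = 15, |A ∩ B| = 2, |A ∖ B| = 13.
(a) |A ∖ B| = 4: fails.
(b) |A ∩ B| / |A| > 1/4: fails.
(c) |A ∩ B| / |A| ≤ 3/4: holds.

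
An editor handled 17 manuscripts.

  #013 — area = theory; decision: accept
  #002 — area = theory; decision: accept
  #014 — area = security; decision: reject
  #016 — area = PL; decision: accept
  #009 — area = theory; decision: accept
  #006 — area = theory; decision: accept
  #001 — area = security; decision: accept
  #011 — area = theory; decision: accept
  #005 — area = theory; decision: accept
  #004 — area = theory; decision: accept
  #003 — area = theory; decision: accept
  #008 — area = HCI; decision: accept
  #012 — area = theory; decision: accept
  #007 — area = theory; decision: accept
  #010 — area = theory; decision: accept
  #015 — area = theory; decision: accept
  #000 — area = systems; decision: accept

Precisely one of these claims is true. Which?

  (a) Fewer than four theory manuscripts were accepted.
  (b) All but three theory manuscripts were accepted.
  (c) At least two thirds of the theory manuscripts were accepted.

|A| = 12, |A ∩ B| = 12, |A ∖ B| = 0.
(a) requires |A ∩ B| < 4: false.
(b) requires |A ∖ B| = 3: false.
(c) requires |A ∩ B| / |A| ≥ 2/3: true.

(c)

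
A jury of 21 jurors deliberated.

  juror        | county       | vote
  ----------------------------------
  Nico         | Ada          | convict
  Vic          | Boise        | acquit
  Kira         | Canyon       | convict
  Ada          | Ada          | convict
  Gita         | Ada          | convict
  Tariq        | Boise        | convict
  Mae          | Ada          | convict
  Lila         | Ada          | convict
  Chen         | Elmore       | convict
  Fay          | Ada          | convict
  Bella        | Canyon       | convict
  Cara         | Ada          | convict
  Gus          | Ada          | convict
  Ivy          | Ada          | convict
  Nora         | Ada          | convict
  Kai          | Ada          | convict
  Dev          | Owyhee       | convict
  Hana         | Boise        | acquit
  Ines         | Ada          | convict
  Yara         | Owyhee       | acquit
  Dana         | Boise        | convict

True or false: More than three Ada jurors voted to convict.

True

Truth condition: |A ∩ B| > 3.
A (the restrictor) = {Nico, Ada, Gita, Mae, Lila, Fay, Cara, Gus, Ivy, Nora, Kai, Ines}, |A| = 12.
A ∩ B = {Nico, Ada, Gita, Mae, Lila, Fay, Cara, Gus, Ivy, Nora, Kai, Ines}, so |A ∩ B| = 12.
|A ∩ B| = 12, so the statement is true.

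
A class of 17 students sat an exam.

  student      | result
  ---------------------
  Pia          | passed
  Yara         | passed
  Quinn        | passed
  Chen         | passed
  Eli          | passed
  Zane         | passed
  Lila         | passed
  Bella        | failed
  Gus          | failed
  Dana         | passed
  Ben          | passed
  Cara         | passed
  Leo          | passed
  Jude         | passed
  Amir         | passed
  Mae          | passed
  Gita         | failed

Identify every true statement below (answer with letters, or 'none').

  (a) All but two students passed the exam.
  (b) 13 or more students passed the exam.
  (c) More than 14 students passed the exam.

|A| = 17, |A ∩ B| = 14, |A ∖ B| = 3.
(a) |A ∖ B| = 2: fails.
(b) |A ∩ B| ≥ 13: holds.
(c) |A ∩ B| > 14: fails.

(b)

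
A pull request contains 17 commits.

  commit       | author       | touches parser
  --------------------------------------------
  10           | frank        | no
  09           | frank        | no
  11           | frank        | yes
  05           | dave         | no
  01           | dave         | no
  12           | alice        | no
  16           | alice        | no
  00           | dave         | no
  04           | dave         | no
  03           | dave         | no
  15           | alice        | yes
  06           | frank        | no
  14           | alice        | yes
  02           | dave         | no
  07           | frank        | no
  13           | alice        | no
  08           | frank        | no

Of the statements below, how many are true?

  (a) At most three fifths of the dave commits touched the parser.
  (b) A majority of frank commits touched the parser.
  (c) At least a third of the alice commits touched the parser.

2

(a) dave: |A| = 6, |A ∩ B| = 0; needs |A ∩ B| / |A| ≤ 3/5 — true.
(b) frank: |A| = 6, |A ∩ B| = 1; needs |A ∩ B| > |A ∖ B| — false.
(c) alice: |A| = 5, |A ∩ B| = 2; needs |A ∩ B| / |A| ≥ 1/3 — true.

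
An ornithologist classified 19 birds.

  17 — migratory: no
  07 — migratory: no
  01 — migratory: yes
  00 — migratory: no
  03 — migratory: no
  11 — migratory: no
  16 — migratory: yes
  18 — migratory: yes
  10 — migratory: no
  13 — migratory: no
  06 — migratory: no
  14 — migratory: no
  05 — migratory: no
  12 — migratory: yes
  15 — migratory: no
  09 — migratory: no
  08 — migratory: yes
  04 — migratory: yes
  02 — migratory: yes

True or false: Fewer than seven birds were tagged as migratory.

False

'Fewer than seven birds were tagged as migratory' holds iff |A ∩ B| < 7.
|A| = 19, |A ∩ B| = 7, |A ∖ B| = 12.
|A ∩ B| = 7, so the statement is false.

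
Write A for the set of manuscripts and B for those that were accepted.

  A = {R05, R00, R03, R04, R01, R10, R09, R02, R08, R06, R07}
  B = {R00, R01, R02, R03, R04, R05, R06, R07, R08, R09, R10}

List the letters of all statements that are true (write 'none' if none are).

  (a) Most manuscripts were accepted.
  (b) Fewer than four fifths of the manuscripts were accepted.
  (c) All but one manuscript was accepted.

|A| = 11, |A ∩ B| = 11, |A ∖ B| = 0.
(a) |A ∩ B| > |A ∖ B|: holds.
(b) |A ∩ B| / |A| < 4/5: fails.
(c) |A ∖ B| = 1: fails.

(a)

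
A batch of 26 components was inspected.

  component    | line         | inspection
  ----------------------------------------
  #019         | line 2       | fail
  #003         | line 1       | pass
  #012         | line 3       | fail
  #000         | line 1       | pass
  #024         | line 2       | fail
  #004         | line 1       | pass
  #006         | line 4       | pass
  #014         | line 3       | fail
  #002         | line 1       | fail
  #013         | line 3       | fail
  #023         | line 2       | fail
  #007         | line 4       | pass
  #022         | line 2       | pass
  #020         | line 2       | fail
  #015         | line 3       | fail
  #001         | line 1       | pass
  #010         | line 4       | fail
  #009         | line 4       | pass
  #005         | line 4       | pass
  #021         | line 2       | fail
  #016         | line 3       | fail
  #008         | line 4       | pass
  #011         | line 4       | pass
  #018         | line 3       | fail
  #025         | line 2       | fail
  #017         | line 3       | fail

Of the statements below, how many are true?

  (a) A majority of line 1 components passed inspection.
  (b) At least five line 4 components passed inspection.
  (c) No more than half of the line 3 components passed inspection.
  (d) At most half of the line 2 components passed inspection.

4

(a) line 1: |A| = 5, |A ∩ B| = 4; needs |A ∩ B| > |A ∖ B| — true.
(b) line 4: |A| = 7, |A ∩ B| = 6; needs |A ∩ B| ≥ 5 — true.
(c) line 3: |A| = 7, |A ∩ B| = 0; needs |A ∩ B| ≤ |A ∖ B| — true.
(d) line 2: |A| = 7, |A ∩ B| = 1; needs |A ∩ B| ≤ |A ∖ B| — true.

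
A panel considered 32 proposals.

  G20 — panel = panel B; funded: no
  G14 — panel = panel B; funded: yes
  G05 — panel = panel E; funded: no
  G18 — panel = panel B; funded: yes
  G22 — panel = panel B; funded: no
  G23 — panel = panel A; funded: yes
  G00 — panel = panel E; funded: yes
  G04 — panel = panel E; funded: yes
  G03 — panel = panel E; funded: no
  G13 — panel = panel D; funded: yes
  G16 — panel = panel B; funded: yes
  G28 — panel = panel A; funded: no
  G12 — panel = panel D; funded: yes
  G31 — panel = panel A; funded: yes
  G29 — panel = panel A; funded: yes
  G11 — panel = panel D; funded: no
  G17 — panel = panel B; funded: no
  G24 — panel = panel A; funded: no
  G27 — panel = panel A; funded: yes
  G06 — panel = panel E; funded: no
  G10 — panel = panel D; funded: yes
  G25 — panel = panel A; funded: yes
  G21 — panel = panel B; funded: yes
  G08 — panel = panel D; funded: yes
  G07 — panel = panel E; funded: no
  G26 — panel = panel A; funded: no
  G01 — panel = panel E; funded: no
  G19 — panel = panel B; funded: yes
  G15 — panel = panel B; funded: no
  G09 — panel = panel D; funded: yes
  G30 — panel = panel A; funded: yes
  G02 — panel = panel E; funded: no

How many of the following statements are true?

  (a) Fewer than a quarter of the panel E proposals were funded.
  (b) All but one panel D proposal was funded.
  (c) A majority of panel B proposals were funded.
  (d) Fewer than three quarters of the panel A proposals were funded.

3

(a) panel E: |A| = 8, |A ∩ B| = 2; needs |A ∩ B| / |A| < 1/4 — false.
(b) panel D: |A| = 6, |A ∩ B| = 5; needs |A ∖ B| = 1 — true.
(c) panel B: |A| = 9, |A ∩ B| = 5; needs |A ∩ B| > |A ∖ B| — true.
(d) panel A: |A| = 9, |A ∩ B| = 6; needs |A ∩ B| / |A| < 3/4 — true.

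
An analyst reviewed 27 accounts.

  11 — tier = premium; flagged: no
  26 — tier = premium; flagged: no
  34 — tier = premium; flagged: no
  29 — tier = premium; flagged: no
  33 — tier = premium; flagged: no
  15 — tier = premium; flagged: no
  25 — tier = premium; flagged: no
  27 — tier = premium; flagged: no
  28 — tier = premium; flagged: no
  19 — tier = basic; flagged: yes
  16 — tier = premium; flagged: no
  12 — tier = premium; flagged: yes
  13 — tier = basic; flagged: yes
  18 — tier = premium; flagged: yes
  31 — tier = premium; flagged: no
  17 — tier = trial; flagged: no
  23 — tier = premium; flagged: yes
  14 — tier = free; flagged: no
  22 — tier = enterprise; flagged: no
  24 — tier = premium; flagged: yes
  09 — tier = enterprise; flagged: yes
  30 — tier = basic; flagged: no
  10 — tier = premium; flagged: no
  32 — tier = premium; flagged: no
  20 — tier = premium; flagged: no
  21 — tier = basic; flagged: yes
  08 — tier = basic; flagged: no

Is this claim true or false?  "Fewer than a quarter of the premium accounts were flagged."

True

The determiner here denotes the relation: |A ∩ B| / |A| < 1/4.
|A| = 18, |A ∩ B| = 4, |A ∖ B| = 14.
|A ∩ B|/|A| = 4/18, so the statement is true.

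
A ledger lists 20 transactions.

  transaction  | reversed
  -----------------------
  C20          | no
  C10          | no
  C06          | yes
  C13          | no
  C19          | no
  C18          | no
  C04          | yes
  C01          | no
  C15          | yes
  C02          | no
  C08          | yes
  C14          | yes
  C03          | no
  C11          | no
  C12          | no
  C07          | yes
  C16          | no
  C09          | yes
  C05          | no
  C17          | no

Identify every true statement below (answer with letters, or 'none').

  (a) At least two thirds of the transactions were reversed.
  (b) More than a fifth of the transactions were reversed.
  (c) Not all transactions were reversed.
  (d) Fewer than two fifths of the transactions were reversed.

|A| = 20, |A ∩ B| = 7, |A ∖ B| = 13.
(a) |A ∩ B| / |A| ≥ 2/3: fails.
(b) |A ∩ B| / |A| > 1/5: holds.
(c) A ⊄ B (|A ∖ B| ≥ 1): holds.
(d) |A ∩ B| / |A| < 2/5: holds.

(b), (c), (d)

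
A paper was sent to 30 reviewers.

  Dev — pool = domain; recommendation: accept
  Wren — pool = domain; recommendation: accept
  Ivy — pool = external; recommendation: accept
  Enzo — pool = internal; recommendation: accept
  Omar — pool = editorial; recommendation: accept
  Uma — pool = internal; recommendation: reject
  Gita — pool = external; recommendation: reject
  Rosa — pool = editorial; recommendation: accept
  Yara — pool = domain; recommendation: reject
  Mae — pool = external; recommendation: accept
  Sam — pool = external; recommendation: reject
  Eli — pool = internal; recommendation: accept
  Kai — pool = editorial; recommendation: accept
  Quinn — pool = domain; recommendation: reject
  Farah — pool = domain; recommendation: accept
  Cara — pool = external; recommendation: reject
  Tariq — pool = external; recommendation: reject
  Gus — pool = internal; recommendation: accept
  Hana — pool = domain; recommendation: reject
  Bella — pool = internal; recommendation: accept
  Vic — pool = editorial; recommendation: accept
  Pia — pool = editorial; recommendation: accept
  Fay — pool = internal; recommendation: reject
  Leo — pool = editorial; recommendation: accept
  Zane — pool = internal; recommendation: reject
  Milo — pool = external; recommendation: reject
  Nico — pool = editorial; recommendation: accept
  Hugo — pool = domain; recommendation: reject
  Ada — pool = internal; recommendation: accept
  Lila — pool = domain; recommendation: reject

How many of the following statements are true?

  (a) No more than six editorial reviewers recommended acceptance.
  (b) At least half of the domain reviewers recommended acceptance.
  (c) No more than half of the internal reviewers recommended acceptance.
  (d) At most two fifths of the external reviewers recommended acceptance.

1

(a) editorial: |A| = 7, |A ∩ B| = 7; needs |A ∩ B| ≤ 6 — false.
(b) domain: |A| = 8, |A ∩ B| = 3; needs |A ∩ B| ≥ |A ∖ B| — false.
(c) internal: |A| = 8, |A ∩ B| = 5; needs |A ∩ B| ≤ |A ∖ B| — false.
(d) external: |A| = 7, |A ∩ B| = 2; needs |A ∩ B| / |A| ≤ 2/5 — true.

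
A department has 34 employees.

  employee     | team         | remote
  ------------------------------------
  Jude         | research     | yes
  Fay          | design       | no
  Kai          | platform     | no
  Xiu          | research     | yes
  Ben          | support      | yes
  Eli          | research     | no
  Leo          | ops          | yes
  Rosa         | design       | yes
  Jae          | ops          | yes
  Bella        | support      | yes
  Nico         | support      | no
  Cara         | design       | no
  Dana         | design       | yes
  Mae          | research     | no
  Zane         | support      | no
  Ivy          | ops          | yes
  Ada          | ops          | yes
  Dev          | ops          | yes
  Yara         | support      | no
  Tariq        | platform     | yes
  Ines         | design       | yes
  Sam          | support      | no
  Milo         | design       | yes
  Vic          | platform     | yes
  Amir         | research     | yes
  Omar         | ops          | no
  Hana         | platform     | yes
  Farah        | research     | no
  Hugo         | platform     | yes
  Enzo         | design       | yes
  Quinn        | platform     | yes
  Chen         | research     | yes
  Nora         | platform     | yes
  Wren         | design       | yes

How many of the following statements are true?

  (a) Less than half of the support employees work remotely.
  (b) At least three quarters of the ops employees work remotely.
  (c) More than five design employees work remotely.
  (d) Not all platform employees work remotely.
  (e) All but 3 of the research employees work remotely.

(a) support: |A| = 6, |A ∩ B| = 2; needs |A ∩ B| < |A ∖ B| — true.
(b) ops: |A| = 6, |A ∩ B| = 5; needs |A ∩ B| / |A| ≥ 3/4 — true.
(c) design: |A| = 8, |A ∩ B| = 6; needs |A ∩ B| > 5 — true.
(d) platform: |A| = 7, |A ∩ B| = 6; needs A ⊄ B (|A ∖ B| ≥ 1) — true.
(e) research: |A| = 7, |A ∩ B| = 4; needs |A ∖ B| = 3 — true.

5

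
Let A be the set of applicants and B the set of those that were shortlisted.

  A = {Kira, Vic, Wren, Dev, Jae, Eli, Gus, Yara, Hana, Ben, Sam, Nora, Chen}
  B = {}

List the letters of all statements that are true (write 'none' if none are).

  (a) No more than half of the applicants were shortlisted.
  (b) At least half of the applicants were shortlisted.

(a)

|A| = 13, |A ∩ B| = 0, |A ∖ B| = 13.
(a) |A ∩ B| ≤ |A ∖ B|: holds.
(b) |A ∩ B| ≥ |A ∖ B|: fails.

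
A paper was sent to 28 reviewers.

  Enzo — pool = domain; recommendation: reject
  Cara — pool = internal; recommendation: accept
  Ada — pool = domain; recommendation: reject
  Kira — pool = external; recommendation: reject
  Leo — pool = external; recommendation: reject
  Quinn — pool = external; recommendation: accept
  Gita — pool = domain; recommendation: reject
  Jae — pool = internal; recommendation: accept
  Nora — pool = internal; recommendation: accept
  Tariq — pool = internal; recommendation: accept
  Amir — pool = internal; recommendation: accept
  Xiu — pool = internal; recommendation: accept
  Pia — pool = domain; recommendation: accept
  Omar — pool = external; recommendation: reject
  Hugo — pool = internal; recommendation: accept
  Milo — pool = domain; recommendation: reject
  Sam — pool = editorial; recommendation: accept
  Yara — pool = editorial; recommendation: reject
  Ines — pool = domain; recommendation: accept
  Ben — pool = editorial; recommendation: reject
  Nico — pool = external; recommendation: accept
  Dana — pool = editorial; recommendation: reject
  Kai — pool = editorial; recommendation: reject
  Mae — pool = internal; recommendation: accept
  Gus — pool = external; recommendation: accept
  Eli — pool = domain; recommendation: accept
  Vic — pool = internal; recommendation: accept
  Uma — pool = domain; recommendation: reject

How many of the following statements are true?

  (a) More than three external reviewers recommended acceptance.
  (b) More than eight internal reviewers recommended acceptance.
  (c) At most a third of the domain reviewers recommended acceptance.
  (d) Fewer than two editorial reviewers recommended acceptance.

2

(a) external: |A| = 6, |A ∩ B| = 3; needs |A ∩ B| > 3 — false.
(b) internal: |A| = 9, |A ∩ B| = 9; needs |A ∩ B| > 8 — true.
(c) domain: |A| = 8, |A ∩ B| = 3; needs |A ∩ B| / |A| ≤ 1/3 — false.
(d) editorial: |A| = 5, |A ∩ B| = 1; needs |A ∩ B| < 2 — true.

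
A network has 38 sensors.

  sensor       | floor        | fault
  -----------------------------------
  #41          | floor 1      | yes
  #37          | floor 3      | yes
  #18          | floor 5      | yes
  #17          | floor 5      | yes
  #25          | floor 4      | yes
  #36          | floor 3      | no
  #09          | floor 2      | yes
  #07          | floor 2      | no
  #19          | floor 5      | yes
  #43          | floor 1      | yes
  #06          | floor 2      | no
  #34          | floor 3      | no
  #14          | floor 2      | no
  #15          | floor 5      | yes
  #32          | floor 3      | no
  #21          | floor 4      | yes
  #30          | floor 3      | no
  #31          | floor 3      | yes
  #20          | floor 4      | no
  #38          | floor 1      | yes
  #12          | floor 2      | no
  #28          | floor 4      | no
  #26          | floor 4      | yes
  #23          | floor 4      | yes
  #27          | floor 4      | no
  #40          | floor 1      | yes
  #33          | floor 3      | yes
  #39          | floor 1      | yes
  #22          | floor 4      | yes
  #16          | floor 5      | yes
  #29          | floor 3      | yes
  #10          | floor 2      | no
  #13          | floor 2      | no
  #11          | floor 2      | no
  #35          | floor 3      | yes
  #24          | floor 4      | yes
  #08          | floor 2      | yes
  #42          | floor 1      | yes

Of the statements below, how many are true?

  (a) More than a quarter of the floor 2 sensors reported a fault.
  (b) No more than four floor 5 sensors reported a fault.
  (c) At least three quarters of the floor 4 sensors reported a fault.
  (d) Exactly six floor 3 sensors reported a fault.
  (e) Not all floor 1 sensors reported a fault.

0

(a) floor 2: |A| = 9, |A ∩ B| = 2; needs |A ∩ B| / |A| > 1/4 — false.
(b) floor 5: |A| = 5, |A ∩ B| = 5; needs |A ∩ B| ≤ 4 — false.
(c) floor 4: |A| = 9, |A ∩ B| = 6; needs |A ∩ B| / |A| ≥ 3/4 — false.
(d) floor 3: |A| = 9, |A ∩ B| = 5; needs |A ∩ B| = 6 — false.
(e) floor 1: |A| = 6, |A ∩ B| = 6; needs A ⊄ B (|A ∖ B| ≥ 1) — false.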